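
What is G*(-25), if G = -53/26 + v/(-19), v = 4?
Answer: 27775/494 ≈ 56.225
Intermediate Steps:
G = -1111/494 (G = -53/26 + 4/(-19) = -53*1/26 + 4*(-1/19) = -53/26 - 4/19 = -1111/494 ≈ -2.2490)
G*(-25) = -1111/494*(-25) = 27775/494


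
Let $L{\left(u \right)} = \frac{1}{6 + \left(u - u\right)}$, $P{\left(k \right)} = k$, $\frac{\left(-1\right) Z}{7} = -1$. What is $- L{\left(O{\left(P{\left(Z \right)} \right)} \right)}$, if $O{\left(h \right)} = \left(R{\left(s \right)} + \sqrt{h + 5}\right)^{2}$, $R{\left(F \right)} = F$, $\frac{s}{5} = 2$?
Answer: $- \frac{1}{6} \approx -0.16667$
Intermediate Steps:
$s = 10$ ($s = 5 \cdot 2 = 10$)
$Z = 7$ ($Z = \left(-7\right) \left(-1\right) = 7$)
$O{\left(h \right)} = \left(10 + \sqrt{5 + h}\right)^{2}$ ($O{\left(h \right)} = \left(10 + \sqrt{h + 5}\right)^{2} = \left(10 + \sqrt{5 + h}\right)^{2}$)
$L{\left(u \right)} = \frac{1}{6}$ ($L{\left(u \right)} = \frac{1}{6 + 0} = \frac{1}{6}$)
$- L{\left(O{\left(P{\left(Z \right)} \right)} \right)} = \left(-1\right) \frac{1}{6} = - \frac{1}{6}$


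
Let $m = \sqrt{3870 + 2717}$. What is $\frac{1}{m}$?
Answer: $\frac{\sqrt{6587}}{6587} \approx 0.012321$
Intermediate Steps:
$m = \sqrt{6587} \approx 81.16$
$\frac{1}{m} = \frac{1}{\sqrt{6587}} = \frac{\sqrt{6587}}{6587}$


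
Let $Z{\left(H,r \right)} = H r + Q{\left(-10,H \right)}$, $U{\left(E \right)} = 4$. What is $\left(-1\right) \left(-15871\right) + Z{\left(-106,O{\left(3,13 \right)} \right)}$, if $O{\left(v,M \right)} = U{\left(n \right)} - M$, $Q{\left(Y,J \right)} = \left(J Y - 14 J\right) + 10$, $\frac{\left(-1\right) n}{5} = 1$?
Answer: $19379$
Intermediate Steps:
$n = -5$ ($n = \left(-5\right) 1 = -5$)
$Q{\left(Y,J \right)} = 10 - 14 J + J Y$ ($Q{\left(Y,J \right)} = \left(- 14 J + J Y\right) + 10 = 10 - 14 J + J Y$)
$O{\left(v,M \right)} = 4 - M$
$Z{\left(H,r \right)} = 10 - 24 H + H r$ ($Z{\left(H,r \right)} = H r + \left(10 - 14 H + H \left(-10\right)\right) = H r - \left(-10 + 24 H\right) = 10 - 24 H + H r$)
$\left(-1\right) \left(-15871\right) + Z{\left(-106,O{\left(3,13 \right)} \right)} = \left(-1\right) \left(-15871\right) - \left(-2554 + 106 \left(4 - 13\right)\right) = 15871 + \left(10 + 2544 - 106 \left(4 - 13\right)\right) = 15871 + \left(10 + 2544 - -954\right) = 15871 + \left(10 + 2544 + 954\right) = 15871 + 3508 = 19379$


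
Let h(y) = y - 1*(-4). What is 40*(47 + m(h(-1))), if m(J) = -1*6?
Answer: 1640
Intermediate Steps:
h(y) = 4 + y (h(y) = y + 4 = 4 + y)
m(J) = -6
40*(47 + m(h(-1))) = 40*(47 - 6) = 40*41 = 1640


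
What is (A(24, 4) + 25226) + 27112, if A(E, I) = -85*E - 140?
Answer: 50158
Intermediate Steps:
A(E, I) = -140 - 85*E
(A(24, 4) + 25226) + 27112 = ((-140 - 85*24) + 25226) + 27112 = ((-140 - 2040) + 25226) + 27112 = (-2180 + 25226) + 27112 = 23046 + 27112 = 50158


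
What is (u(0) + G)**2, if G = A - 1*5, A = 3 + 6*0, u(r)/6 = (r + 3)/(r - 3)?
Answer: 64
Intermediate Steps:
u(r) = 6*(3 + r)/(-3 + r) (u(r) = 6*((r + 3)/(r - 3)) = 6*((3 + r)/(-3 + r)) = 6*(3 + r)/(-3 + r))
A = 3 (A = 3 + 0 = 3)
G = -2 (G = 3 - 1*5 = 3 - 5 = -2)
(u(0) + G)**2 = (6*(3 + 0)/(-3 + 0) - 2)**2 = (6*3/(-3) - 2)**2 = (6*(-1/3)*3 - 2)**2 = (-6 - 2)**2 = (-8)**2 = 64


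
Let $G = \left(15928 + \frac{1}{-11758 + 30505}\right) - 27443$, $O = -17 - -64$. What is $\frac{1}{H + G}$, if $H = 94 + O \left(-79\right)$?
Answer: $- \frac{18747}{283717097} \approx -6.6076 \cdot 10^{-5}$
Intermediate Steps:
$O = 47$ ($O = -17 + 64 = 47$)
$H = -3619$ ($H = 94 + 47 \left(-79\right) = 94 - 3713 = -3619$)
$G = - \frac{215871704}{18747}$ ($G = \left(15928 + \frac{1}{18747}\right) - 27443 = \frac{298602217}{18747} - 27443 = - \frac{215871704}{18747} \approx -11515.0$)
$\frac{1}{H + G} = \frac{1}{-3619 - \frac{215871704}{18747}} = \frac{1}{- \frac{283717097}{18747}} = - \frac{18747}{283717097}$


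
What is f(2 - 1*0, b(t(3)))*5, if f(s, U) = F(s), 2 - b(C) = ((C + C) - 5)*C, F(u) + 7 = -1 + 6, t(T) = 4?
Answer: -10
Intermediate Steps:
F(u) = -2 (F(u) = -7 + (-1 + 6) = -7 + 5 = -2)
b(C) = 2 - C*(-5 + 2*C) (b(C) = 2 - ((C + C) - 5)*C = 2 - (2*C - 5)*C = 2 - (-5 + 2*C)*C = 2 - C*(-5 + 2*C))
f(s, U) = -2
f(2 - 1*0, b(t(3)))*5 = -2*5 = -10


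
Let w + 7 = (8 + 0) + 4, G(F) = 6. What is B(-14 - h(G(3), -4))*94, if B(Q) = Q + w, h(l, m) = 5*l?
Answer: -3666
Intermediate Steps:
w = 5 (w = -7 + ((8 + 0) + 4) = -7 + (8 + 4) = -7 + 12 = 5)
B(Q) = 5 + Q (B(Q) = Q + 5 = 5 + Q)
B(-14 - h(G(3), -4))*94 = (5 + (-14 - 5*6))*94 = (5 + (-14 - 1*30))*94 = (5 + (-14 - 30))*94 = (5 - 44)*94 = -39*94 = -3666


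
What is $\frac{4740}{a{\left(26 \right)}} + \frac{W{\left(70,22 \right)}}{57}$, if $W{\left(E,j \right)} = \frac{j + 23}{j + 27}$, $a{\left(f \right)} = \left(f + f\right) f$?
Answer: $\frac{1108305}{314678} \approx 3.522$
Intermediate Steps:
$a{\left(f \right)} = 2 f^{2}$ ($a{\left(f \right)} = 2 f f = 2 f^{2}$)
$W{\left(E,j \right)} = \frac{23 + j}{27 + j}$
$\frac{4740}{a{\left(26 \right)}} + \frac{W{\left(70,22 \right)}}{57} = \frac{4740}{2 \cdot 26^{2}} + \frac{\frac{1}{27 + 22} \left(23 + 22\right)}{57} = \frac{4740}{2 \cdot 676} + \frac{1}{49} \cdot 45 \cdot \frac{1}{57} = \frac{4740}{1352} + \frac{1}{49} \cdot 45 \cdot \frac{1}{57} = 4740 \cdot \frac{1}{1352} + \frac{45}{49} \cdot \frac{1}{57} = \frac{1185}{338} + \frac{15}{931} = \frac{1108305}{314678}$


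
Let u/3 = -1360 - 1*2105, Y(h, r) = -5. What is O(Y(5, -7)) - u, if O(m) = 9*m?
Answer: 10350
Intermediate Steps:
u = -10395 (u = 3*(-1360 - 1*2105) = 3*(-1360 - 2105) = 3*(-3465) = -10395)
O(Y(5, -7)) - u = 9*(-5) - 1*(-10395) = -45 + 10395 = 10350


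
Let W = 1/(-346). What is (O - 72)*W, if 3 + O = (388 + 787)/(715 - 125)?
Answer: 8615/40828 ≈ 0.21101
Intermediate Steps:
O = -119/118 (O = -3 + (388 + 787)/(715 - 125) = -3 + 1175/590 = -3 + 1175*(1/590) = -3 + 235/118 = -119/118 ≈ -1.0085)
W = -1/346 ≈ -0.0028902
(O - 72)*W = (-119/118 - 72)*(-1/346) = -8615/118*(-1/346) = 8615/40828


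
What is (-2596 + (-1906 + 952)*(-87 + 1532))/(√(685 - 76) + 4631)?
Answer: -3197997253/10722776 + 690563*√609/10722776 ≈ -296.65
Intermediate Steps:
(-2596 + (-1906 + 952)*(-87 + 1532))/(√(685 - 76) + 4631) = (-2596 - 954*1445)/(√609 + 4631) = (-2596 - 1378530)/(4631 + √609) = -1381126/(4631 + √609)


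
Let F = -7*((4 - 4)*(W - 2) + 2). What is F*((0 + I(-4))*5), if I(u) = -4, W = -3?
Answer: 280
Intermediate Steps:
F = -14 (F = -7*((4 - 4)*(-3 - 2) + 2) = -7*(0*(-5) + 2) = -7*(0 + 2) = -7*2 = -14)
F*((0 + I(-4))*5) = -14*(0 - 4)*5 = -(-56)*5 = -14*(-20) = 280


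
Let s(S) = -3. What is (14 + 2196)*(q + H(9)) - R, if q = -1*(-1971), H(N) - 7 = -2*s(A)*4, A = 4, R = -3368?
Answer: 4427788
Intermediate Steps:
H(N) = 31 (H(N) = 7 - 2*(-3)*4 = 7 + 6*4 = 7 + 24 = 31)
q = 1971
(14 + 2196)*(q + H(9)) - R = (14 + 2196)*(1971 + 31) - 1*(-3368) = 2210*2002 + 3368 = 4424420 + 3368 = 4427788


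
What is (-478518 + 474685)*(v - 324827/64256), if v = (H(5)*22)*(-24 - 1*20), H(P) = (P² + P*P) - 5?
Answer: 10729778944771/64256 ≈ 1.6698e+8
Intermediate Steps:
H(P) = -5 + 2*P² (H(P) = (P² + P²) - 5 = 2*P² - 5 = -5 + 2*P²)
v = -43560 (v = ((-5 + 2*5²)*22)*(-24 - 1*20) = ((-5 + 2*25)*22)*(-24 - 20) = ((-5 + 50)*22)*(-44) = (45*22)*(-44) = 990*(-44) = -43560)
(-478518 + 474685)*(v - 324827/64256) = (-478518 + 474685)*(-43560 - 324827/64256) = -3833*(-43560 - 324827*1/64256) = -3833*(-43560 - 324827/64256) = -3833*(-2799316187/64256) = 10729778944771/64256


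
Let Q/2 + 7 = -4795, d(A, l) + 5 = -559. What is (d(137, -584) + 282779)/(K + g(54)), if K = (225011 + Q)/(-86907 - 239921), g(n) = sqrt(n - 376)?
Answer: -19868229220256140/34441326565697 - 30145230283128560*I*sqrt(322)/34441326565697 ≈ -576.87 - 15706.0*I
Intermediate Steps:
d(A, l) = -564 (d(A, l) = -5 - 559 = -564)
Q = -9604 (Q = -14 + 2*(-4795) = -14 - 9590 = -9604)
g(n) = sqrt(-376 + n)
K = -215407/326828 (K = (225011 - 9604)/(-86907 - 239921) = 215407/(-326828) = 215407*(-1/326828) = -215407/326828 ≈ -0.65908)
(d(137, -584) + 282779)/(K + g(54)) = (-564 + 282779)/(-215407/326828 + sqrt(-376 + 54)) = 282215/(-215407/326828 + sqrt(-322)) = 282215/(-215407/326828 + I*sqrt(322))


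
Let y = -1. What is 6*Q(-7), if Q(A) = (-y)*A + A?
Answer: -84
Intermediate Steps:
Q(A) = 2*A (Q(A) = (-1*(-1))*A + A = 1*A + A = A + A = 2*A)
6*Q(-7) = 6*(2*(-7)) = 6*(-14) = -84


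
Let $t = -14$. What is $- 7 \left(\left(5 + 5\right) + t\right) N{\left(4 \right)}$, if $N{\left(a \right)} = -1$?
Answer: $-28$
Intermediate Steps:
$- 7 \left(\left(5 + 5\right) + t\right) N{\left(4 \right)} = - 7 \left(\left(5 + 5\right) - 14\right) \left(-1\right) = - 7 \left(10 - 14\right) \left(-1\right) = \left(-7\right) \left(-4\right) \left(-1\right) = 28 \left(-1\right) = -28$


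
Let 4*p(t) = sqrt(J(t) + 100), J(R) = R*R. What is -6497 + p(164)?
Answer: -6497 + sqrt(6749)/2 ≈ -6455.9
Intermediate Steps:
J(R) = R**2
p(t) = sqrt(100 + t**2)/4 (p(t) = sqrt(t**2 + 100)/4 = sqrt(100 + t**2)/4)
-6497 + p(164) = -6497 + sqrt(100 + 164**2)/4 = -6497 + sqrt(100 + 26896)/4 = -6497 + sqrt(26996)/4 = -6497 + (2*sqrt(6749))/4 = -6497 + sqrt(6749)/2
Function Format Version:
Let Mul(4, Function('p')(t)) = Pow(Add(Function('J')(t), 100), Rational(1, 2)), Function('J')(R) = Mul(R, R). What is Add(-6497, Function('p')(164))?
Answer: Add(-6497, Mul(Rational(1, 2), Pow(6749, Rational(1, 2)))) ≈ -6455.9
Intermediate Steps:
Function('J')(R) = Pow(R, 2)
Function('p')(t) = Mul(Rational(1, 4), Pow(Add(100, Pow(t, 2)), Rational(1, 2))) (Function('p')(t) = Mul(Rational(1, 4), Pow(Add(Pow(t, 2), 100), Rational(1, 2))) = Mul(Rational(1, 4), Pow(Add(100, Pow(t, 2)), Rational(1, 2))))
Add(-6497, Function('p')(164)) = Add(-6497, Mul(Rational(1, 4), Pow(Add(100, Pow(164, 2)), Rational(1, 2)))) = Add(-6497, Mul(Rational(1, 4), Pow(Add(100, 26896), Rational(1, 2)))) = Add(-6497, Mul(Rational(1, 4), Pow(26996, Rational(1, 2)))) = Add(-6497, Mul(Rational(1, 4), Mul(2, Pow(6749, Rational(1, 2))))) = Add(-6497, Mul(Rational(1, 2), Pow(6749, Rational(1, 2))))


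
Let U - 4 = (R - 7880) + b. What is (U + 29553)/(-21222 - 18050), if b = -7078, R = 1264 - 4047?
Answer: -1477/4909 ≈ -0.30088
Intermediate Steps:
R = -2783
U = -17737 (U = 4 + ((-2783 - 7880) - 7078) = 4 + (-10663 - 7078) = 4 - 17741 = -17737)
(U + 29553)/(-21222 - 18050) = (-17737 + 29553)/(-21222 - 18050) = 11816/(-39272) = 11816*(-1/39272) = -1477/4909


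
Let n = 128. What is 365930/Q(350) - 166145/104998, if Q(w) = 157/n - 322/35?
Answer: -523210115905/11400102 ≈ -45895.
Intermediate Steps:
Q(w) = -5103/640 (Q(w) = 157/128 - 322/35 = 157*(1/128) - 322*1/35 = 157/128 - 46/5 = -5103/640)
365930/Q(350) - 166145/104998 = 365930/(-5103/640) - 166145/104998 = 365930*(-640/5103) - 166145*1/104998 = -234195200/5103 - 3535/2234 = -523210115905/11400102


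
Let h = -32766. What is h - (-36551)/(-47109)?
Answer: -1543610045/47109 ≈ -32767.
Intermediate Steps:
h - (-36551)/(-47109) = -32766 - (-36551)/(-47109) = -32766 - (-36551)*(-1)/47109 = -32766 - 1*36551/47109 = -32766 - 36551/47109 = -1543610045/47109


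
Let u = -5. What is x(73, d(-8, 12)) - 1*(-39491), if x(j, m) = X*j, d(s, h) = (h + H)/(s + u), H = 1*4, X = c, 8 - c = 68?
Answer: 35111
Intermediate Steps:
c = -60 (c = 8 - 1*68 = 8 - 68 = -60)
X = -60
H = 4
d(s, h) = (4 + h)/(-5 + s) (d(s, h) = (h + 4)/(s - 5) = (4 + h)/(-5 + s))
x(j, m) = -60*j
x(73, d(-8, 12)) - 1*(-39491) = -60*73 - 1*(-39491) = -4380 + 39491 = 35111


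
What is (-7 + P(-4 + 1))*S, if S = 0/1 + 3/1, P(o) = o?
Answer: -30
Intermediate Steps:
S = 3 (S = 0*1 + 3*1 = 0 + 3 = 3)
(-7 + P(-4 + 1))*S = (-7 + (-4 + 1))*3 = (-7 - 3)*3 = -10*3 = -30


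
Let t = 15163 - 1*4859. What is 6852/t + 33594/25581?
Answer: 43452799/21965552 ≈ 1.9782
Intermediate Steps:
t = 10304 (t = 15163 - 4859 = 10304)
6852/t + 33594/25581 = 6852/10304 + 33594/25581 = 6852*(1/10304) + 33594*(1/25581) = 1713/2576 + 11198/8527 = 43452799/21965552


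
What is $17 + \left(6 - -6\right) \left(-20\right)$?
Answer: $-223$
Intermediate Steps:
$17 + \left(6 - -6\right) \left(-20\right) = 17 + \left(6 + 6\right) \left(-20\right) = 17 + 12 \left(-20\right) = 17 - 240 = -223$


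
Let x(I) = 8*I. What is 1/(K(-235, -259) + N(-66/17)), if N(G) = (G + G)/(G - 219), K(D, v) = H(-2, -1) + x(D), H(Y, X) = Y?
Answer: -1263/2376922 ≈ -0.00053136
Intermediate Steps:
K(D, v) = -2 + 8*D
N(G) = 2*G/(-219 + G) (N(G) = (2*G)/(-219 + G) = 2*G/(-219 + G))
1/(K(-235, -259) + N(-66/17)) = 1/((-2 + 8*(-235)) + 2*(-66/17)/(-219 - 66/17)) = 1/((-2 - 1880) + 2*(-66*1/17)/(-219 - 66*1/17)) = 1/(-1882 + 2*(-66/17)/(-219 - 66/17)) = 1/(-1882 + 2*(-66/17)/(-3789/17)) = 1/(-1882 + 2*(-66/17)*(-17/3789)) = 1/(-1882 + 44/1263) = 1/(-2376922/1263) = -1263/2376922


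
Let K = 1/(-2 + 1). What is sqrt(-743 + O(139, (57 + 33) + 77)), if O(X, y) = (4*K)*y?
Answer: I*sqrt(1411) ≈ 37.563*I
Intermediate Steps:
K = -1 (K = 1/(-1) = -1)
O(X, y) = -4*y (O(X, y) = (4*(-1))*y = -4*y)
sqrt(-743 + O(139, (57 + 33) + 77)) = sqrt(-743 - 4*((57 + 33) + 77)) = sqrt(-743 - 4*(90 + 77)) = sqrt(-743 - 4*167) = sqrt(-743 - 668) = sqrt(-1411) = I*sqrt(1411)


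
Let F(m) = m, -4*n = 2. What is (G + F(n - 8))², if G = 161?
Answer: 93025/4 ≈ 23256.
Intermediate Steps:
n = -½ (n = -¼*2 = -½ ≈ -0.50000)
(G + F(n - 8))² = (161 + (-½ - 8))² = (161 - 17/2)² = (305/2)² = 93025/4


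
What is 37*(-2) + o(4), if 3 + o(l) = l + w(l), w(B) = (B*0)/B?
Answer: -73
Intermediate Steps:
w(B) = 0 (w(B) = 0/B = 0)
o(l) = -3 + l (o(l) = -3 + (l + 0) = -3 + l)
37*(-2) + o(4) = 37*(-2) + (-3 + 4) = -74 + 1 = -73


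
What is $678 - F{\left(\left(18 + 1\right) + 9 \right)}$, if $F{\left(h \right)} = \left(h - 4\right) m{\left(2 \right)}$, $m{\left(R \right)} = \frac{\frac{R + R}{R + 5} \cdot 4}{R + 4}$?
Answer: $\frac{4682}{7} \approx 668.86$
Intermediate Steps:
$m{\left(R \right)} = \frac{8 R}{\left(4 + R\right) \left(5 + R\right)}$ ($m{\left(R \right)} = \frac{\frac{2 R}{5 + R} 4}{4 + R} = \frac{8 R \frac{1}{5 + R}}{4 + R} = \frac{8 R}{\left(4 + R\right) \left(5 + R\right)}$)
$F{\left(h \right)} = - \frac{32}{21} + \frac{8 h}{21}$ ($F{\left(h \right)} = \left(h - 4\right) 8 \cdot 2 \frac{1}{20 + 2^{2} + 9 \cdot 2} = \left(-4 + h\right) 8 \cdot 2 \frac{1}{20 + 4 + 18} = \left(-4 + h\right) 8 \cdot 2 \cdot \frac{1}{42} = \left(-4 + h\right) \frac{8}{21} = - \frac{32}{21} + \frac{8 h}{21}$)
$678 - F{\left(\left(18 + 1\right) + 9 \right)} = 678 - \left(- \frac{32}{21} + \frac{8 \left(\left(18 + 1\right) + 9\right)}{21}\right) = 678 - \left(- \frac{32}{21} + \frac{8 \left(19 + 9\right)}{21}\right) = 678 - \left(- \frac{32}{21} + \frac{8}{21} \cdot 28\right) = 678 - \left(- \frac{32}{21} + \frac{32}{3}\right) = 678 - \frac{64}{7} = \frac{4682}{7}$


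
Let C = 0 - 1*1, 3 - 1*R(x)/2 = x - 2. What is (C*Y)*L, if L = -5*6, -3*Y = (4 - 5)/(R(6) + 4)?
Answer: 5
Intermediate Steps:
R(x) = 10 - 2*x (R(x) = 6 - 2*(x - 2) = 6 - 2*(-2 + x) = 6 + (4 - 2*x) = 10 - 2*x)
C = -1 (C = 0 - 1 = -1)
Y = 1/6 (Y = -(4 - 5)/(3*((10 - 2*6) + 4)) = -(-1)/(3*((10 - 12) + 4)) = -(-1)/(3*(-2 + 4)) = -(-1)/(3*2) = -1/3*(-1/2) = 1/6 ≈ 0.16667)
L = -30
(C*Y)*L = -1*1/6*(-30) = -1/6*(-30) = 5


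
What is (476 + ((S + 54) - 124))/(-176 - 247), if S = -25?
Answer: -127/141 ≈ -0.90071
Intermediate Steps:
(476 + ((S + 54) - 124))/(-176 - 247) = (476 + ((-25 + 54) - 124))/(-176 - 247) = (476 + (29 - 124))/(-423) = (476 - 95)*(-1/423) = 381*(-1/423) = -127/141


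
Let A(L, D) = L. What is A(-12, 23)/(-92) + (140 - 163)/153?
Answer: -70/3519 ≈ -0.019892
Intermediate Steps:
A(-12, 23)/(-92) + (140 - 163)/153 = -12/(-92) + (140 - 163)/153 = -12*(-1/92) - 23*1/153 = 3/23 - 23/153 = -70/3519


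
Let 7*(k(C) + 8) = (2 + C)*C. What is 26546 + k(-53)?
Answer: 188469/7 ≈ 26924.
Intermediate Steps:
k(C) = -8 + C*(2 + C)/7 (k(C) = -8 + ((2 + C)*C)/7 = -8 + (C*(2 + C))/7 = -8 + C*(2 + C)/7)
26546 + k(-53) = 26546 + (-8 + (⅐)*(-53)² + (2/7)*(-53)) = 26546 + (-8 + (⅐)*2809 - 106/7) = 26546 + (-8 + 2809/7 - 106/7) = 26546 + 2647/7 = 188469/7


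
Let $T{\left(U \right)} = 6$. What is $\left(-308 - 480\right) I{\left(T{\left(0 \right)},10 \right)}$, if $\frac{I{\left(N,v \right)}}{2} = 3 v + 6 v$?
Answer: $-141840$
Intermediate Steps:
$I{\left(N,v \right)} = 18 v$ ($I{\left(N,v \right)} = 2 \left(3 v + 6 v\right) = 2 \cdot 9 v = 18 v$)
$\left(-308 - 480\right) I{\left(T{\left(0 \right)},10 \right)} = \left(-308 - 480\right) 18 \cdot 10 = \left(-788\right) 180 = -141840$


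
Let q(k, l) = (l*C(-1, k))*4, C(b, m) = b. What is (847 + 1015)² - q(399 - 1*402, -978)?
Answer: 3463132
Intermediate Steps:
q(k, l) = -4*l (q(k, l) = (l*(-1))*4 = -l*4 = -4*l)
(847 + 1015)² - q(399 - 1*402, -978) = (847 + 1015)² - (-4)*(-978) = 1862² - 1*3912 = 3467044 - 3912 = 3463132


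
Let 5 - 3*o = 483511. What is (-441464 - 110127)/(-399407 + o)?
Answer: 1654773/1681727 ≈ 0.98397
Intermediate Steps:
o = -483506/3 (o = 5/3 - ⅓*483511 = 5/3 - 483511/3 = -483506/3 ≈ -1.6117e+5)
(-441464 - 110127)/(-399407 + o) = (-441464 - 110127)/(-399407 - 483506/3) = -551591/(-1681727/3) = -551591*(-3/1681727) = 1654773/1681727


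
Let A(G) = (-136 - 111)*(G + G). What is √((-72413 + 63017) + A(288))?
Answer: 6*I*√4213 ≈ 389.45*I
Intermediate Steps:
A(G) = -494*G
√((-72413 + 63017) + A(288)) = √((-72413 + 63017) - 494*288) = √(-9396 - 142272) = √(-151668) = 6*I*√4213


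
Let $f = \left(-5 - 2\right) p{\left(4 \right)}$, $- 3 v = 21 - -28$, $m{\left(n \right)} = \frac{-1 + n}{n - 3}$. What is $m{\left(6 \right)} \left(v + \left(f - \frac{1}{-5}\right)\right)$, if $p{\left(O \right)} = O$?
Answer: $- \frac{662}{9} \approx -73.556$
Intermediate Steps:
$m{\left(n \right)} = \frac{-1 + n}{-3 + n}$
$v = - \frac{49}{3}$ ($v = - \frac{21 - -28}{3} = - \frac{21 + 28}{3} = \left(- \frac{1}{3}\right) 49 = - \frac{49}{3} \approx -16.333$)
$f = -28$ ($f = \left(-5 - 2\right) 4 = \left(-7\right) 4 = -28$)
$m{\left(6 \right)} \left(v + \left(f - \frac{1}{-5}\right)\right) = \frac{-1 + 6}{-3 + 6} \left(- \frac{49}{3} - \frac{139}{5}\right) = \frac{1}{3} \cdot 5 \left(- \frac{49}{3} - \frac{139}{5}\right) = \frac{1}{3} \cdot 5 \left(- \frac{49}{3} + \left(-28 + \frac{1}{5}\right)\right) = \frac{5 \left(- \frac{49}{3} - \frac{139}{5}\right)}{3} = \frac{5}{3} \left(- \frac{662}{15}\right) = - \frac{662}{9}$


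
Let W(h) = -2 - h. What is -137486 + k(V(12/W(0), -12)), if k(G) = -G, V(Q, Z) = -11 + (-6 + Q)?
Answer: -137463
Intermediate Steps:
V(Q, Z) = -17 + Q
-137486 + k(V(12/W(0), -12)) = -137486 - (-17 + 12/(-2 - 1*0)) = -137486 - (-17 + 12/(-2 + 0)) = -137486 - (-17 + 12/(-2)) = -137486 - (-17 + 12*(-½)) = -137486 - (-17 - 6) = -137486 - 1*(-23) = -137486 + 23 = -137463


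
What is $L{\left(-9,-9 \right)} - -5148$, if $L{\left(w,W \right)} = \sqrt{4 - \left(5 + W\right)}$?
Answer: $5148 + 2 \sqrt{2} \approx 5150.8$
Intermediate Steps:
$L{\left(w,W \right)} = \sqrt{-1 - W}$
$L{\left(-9,-9 \right)} - -5148 = \sqrt{-1 - -9} - -5148 = \sqrt{-1 + 9} + 5148 = \sqrt{8} + 5148 = 2 \sqrt{2} + 5148 = 5148 + 2 \sqrt{2}$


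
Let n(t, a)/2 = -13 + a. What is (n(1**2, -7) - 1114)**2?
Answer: 1331716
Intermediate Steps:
n(t, a) = -26 + 2*a (n(t, a) = 2*(-13 + a) = -26 + 2*a)
(n(1**2, -7) - 1114)**2 = ((-26 + 2*(-7)) - 1114)**2 = ((-26 - 14) - 1114)**2 = (-40 - 1114)**2 = (-1154)**2 = 1331716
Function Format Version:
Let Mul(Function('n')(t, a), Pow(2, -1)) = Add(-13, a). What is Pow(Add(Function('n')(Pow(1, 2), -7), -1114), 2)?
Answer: 1331716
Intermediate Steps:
Function('n')(t, a) = Add(-26, Mul(2, a)) (Function('n')(t, a) = Mul(2, Add(-13, a)) = Add(-26, Mul(2, a)))
Pow(Add(Function('n')(Pow(1, 2), -7), -1114), 2) = Pow(Add(Add(-26, Mul(2, -7)), -1114), 2) = Pow(Add(Add(-26, -14), -1114), 2) = Pow(Add(-40, -1114), 2) = Pow(-1154, 2) = 1331716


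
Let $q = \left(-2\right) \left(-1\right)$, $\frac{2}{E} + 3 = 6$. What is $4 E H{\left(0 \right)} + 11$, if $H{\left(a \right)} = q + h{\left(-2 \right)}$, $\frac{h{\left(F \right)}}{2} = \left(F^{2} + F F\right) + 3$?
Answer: $75$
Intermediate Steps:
$E = \frac{2}{3}$ ($E = \frac{2}{-3 + 6} = \frac{2}{3} \approx 0.66667$)
$h{\left(F \right)} = 6 + 4 F^{2}$ ($h{\left(F \right)} = 2 \left(\left(F^{2} + F F\right) + 3\right) = 2 \left(\left(F^{2} + F^{2}\right) + 3\right) = 2 \left(2 F^{2} + 3\right) = 2 \left(3 + 2 F^{2}\right) = 6 + 4 F^{2}$)
$q = 2$
$H{\left(a \right)} = 24$ ($H{\left(a \right)} = 2 + \left(6 + 4 \left(-2\right)^{2}\right) = 2 + \left(6 + 4 \cdot 4\right) = 2 + \left(6 + 16\right) = 2 + 22 = 24$)
$4 E H{\left(0 \right)} + 11 = 4 \cdot \frac{2}{3} \cdot 24 + 11 = \frac{8}{3} \cdot 24 + 11 = 64 + 11 = 75$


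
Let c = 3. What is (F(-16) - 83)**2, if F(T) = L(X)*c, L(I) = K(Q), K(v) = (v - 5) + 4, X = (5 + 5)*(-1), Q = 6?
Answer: 4624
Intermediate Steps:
X = -10 (X = 10*(-1) = -10)
K(v) = -1 + v (K(v) = (-5 + v) + 4 = -1 + v)
L(I) = 5 (L(I) = -1 + 6 = 5)
F(T) = 15 (F(T) = 5*3 = 15)
(F(-16) - 83)**2 = (15 - 83)**2 = (-68)**2 = 4624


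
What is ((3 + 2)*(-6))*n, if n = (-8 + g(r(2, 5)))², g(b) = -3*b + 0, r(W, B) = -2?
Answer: -120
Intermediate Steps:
g(b) = -3*b
n = 4 (n = (-8 - 3*(-2))² = (-8 + 6)² = (-2)² = 4)
((3 + 2)*(-6))*n = ((3 + 2)*(-6))*4 = (5*(-6))*4 = -30*4 = -120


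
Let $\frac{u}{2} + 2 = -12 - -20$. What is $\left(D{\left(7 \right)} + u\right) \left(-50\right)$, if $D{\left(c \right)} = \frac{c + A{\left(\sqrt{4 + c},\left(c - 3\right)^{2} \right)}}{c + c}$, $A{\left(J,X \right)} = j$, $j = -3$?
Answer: $- \frac{4300}{7} \approx -614.29$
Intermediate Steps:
$u = 12$ ($u = -4 + 2 \left(-12 - -20\right) = -4 + 2 \left(-12 + 20\right) = -4 + 2 \cdot 8 = -4 + 16 = 12$)
$A{\left(J,X \right)} = -3$
$D{\left(c \right)} = \frac{-3 + c}{2 c}$ ($D{\left(c \right)} = \frac{c - 3}{c + c} = \frac{-3 + c}{2 c}$)
$\left(D{\left(7 \right)} + u\right) \left(-50\right) = \left(\frac{-3 + 7}{2 \cdot 7} + 12\right) \left(-50\right) = \left(\frac{1}{2} \cdot \frac{1}{7} \cdot 4 + 12\right) \left(-50\right) = \left(\frac{2}{7} + 12\right) \left(-50\right) = \frac{86}{7} \left(-50\right) = - \frac{4300}{7}$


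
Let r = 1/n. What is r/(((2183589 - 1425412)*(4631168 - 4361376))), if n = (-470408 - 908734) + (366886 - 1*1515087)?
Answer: -1/516968236048558112 ≈ -1.9344e-18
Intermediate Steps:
n = -2527343 (n = -1379142 + (366886 - 1515087) = -1379142 - 1148201 = -2527343)
r = -1/2527343 (r = 1/(-2527343) = -1/2527343 ≈ -3.9567e-7)
r/(((2183589 - 1425412)*(4631168 - 4361376))) = -1/((2183589 - 1425412)*(4631168 - 4361376))/2527343 = -1/(2527343*(758177*269792)) = -1/2527343/204550089184 = -1/2527343*1/204550089184 = -1/516968236048558112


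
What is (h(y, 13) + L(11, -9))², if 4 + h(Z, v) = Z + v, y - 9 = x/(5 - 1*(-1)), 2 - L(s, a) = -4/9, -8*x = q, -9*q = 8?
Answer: 1221025/2916 ≈ 418.73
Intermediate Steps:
q = -8/9 (q = -⅑*8 = -8/9 ≈ -0.88889)
x = ⅑ (x = -⅛*(-8/9) = ⅑ ≈ 0.11111)
L(s, a) = 22/9 (L(s, a) = 2 - (-4)/9 = 2 - 1*(-4/9) = 2 + 4/9 = 22/9)
y = 487/54 (y = 9 + 1/(9*(5 - 1*(-1))) = 9 + 1/(9*(5 + 1)) = 9 + (⅑)/6 = 9 + (⅑)*(⅙) = 9 + 1/54 = 487/54 ≈ 9.0185)
h(Z, v) = -4 + Z + v (h(Z, v) = -4 + (Z + v) = -4 + Z + v)
(h(y, 13) + L(11, -9))² = ((-4 + 487/54 + 13) + 22/9)² = (973/54 + 22/9)² = (1105/54)² = 1221025/2916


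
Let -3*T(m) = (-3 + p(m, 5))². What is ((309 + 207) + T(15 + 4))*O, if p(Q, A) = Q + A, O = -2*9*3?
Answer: -19926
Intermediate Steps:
O = -54 (O = -18*3 = -54)
p(Q, A) = A + Q
T(m) = -(2 + m)²/3 (T(m) = -(-3 + (5 + m))²/3 = -(2 + m)²/3)
((309 + 207) + T(15 + 4))*O = ((309 + 207) - (2 + (15 + 4))²/3)*(-54) = (516 - (2 + 19)²/3)*(-54) = (516 - ⅓*21²)*(-54) = (516 - ⅓*441)*(-54) = (516 - 147)*(-54) = 369*(-54) = -19926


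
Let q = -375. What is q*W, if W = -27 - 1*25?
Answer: 19500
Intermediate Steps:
W = -52 (W = -27 - 25 = -52)
q*W = -375*(-52) = 19500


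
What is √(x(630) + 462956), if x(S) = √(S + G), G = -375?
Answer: √(462956 + √255) ≈ 680.42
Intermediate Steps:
x(S) = √(-375 + S) (x(S) = √(S - 375) = √(-375 + S))
√(x(630) + 462956) = √(√(-375 + 630) + 462956) = √(√255 + 462956) = √(462956 + √255)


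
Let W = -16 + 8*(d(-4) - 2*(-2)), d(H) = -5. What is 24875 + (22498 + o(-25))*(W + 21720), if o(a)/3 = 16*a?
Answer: 462106283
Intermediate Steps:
o(a) = 48*a (o(a) = 3*(16*a) = 48*a)
W = -24 (W = -16 + 8*(-5 - 2*(-2)) = -16 + 8*(-5 + 4) = -16 + 8*(-1) = -16 - 8 = -24)
24875 + (22498 + o(-25))*(W + 21720) = 24875 + (22498 + 48*(-25))*(-24 + 21720) = 24875 + (22498 - 1200)*21696 = 24875 + 21298*21696 = 24875 + 462081408 = 462106283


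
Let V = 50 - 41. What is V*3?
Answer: 27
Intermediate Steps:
V = 9
V*3 = 9*3 = 27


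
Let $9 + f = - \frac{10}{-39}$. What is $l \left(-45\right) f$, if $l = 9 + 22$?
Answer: $\frac{158565}{13} \approx 12197.0$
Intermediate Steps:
$f = - \frac{341}{39}$ ($f = -9 - \frac{10}{-39} = -9 - - \frac{10}{39} = -9 + \frac{10}{39} = - \frac{341}{39} \approx -8.7436$)
$l = 31$
$l \left(-45\right) f = 31 \left(-45\right) \left(- \frac{341}{39}\right) = \left(-1395\right) \left(- \frac{341}{39}\right) = \frac{158565}{13}$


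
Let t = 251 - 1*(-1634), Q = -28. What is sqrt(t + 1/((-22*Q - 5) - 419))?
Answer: sqrt(1085763)/24 ≈ 43.417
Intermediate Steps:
t = 1885 (t = 251 + 1634 = 1885)
sqrt(t + 1/((-22*Q - 5) - 419)) = sqrt(1885 + 1/((-22*(-28) - 5) - 419)) = sqrt(1885 + 1/((616 - 5) - 419)) = sqrt(1885 + 1/(611 - 419)) = sqrt(1885 + 1/192) = sqrt(361921/192) = sqrt(1085763)/24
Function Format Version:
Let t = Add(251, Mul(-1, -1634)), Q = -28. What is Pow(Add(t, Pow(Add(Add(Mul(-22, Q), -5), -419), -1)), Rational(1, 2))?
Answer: Mul(Rational(1, 24), Pow(1085763, Rational(1, 2))) ≈ 43.417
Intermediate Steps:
t = 1885 (t = Add(251, 1634) = 1885)
Pow(Add(t, Pow(Add(Add(Mul(-22, Q), -5), -419), -1)), Rational(1, 2)) = Pow(Add(1885, Pow(Add(Add(Mul(-22, -28), -5), -419), -1)), Rational(1, 2)) = Pow(Add(1885, Pow(Add(Add(616, -5), -419), -1)), Rational(1, 2)) = Pow(Add(1885, Pow(Add(611, -419), -1)), Rational(1, 2)) = Pow(Add(1885, Pow(192, -1)), Rational(1, 2)) = Pow(Add(1885, Rational(1, 192)), Rational(1, 2)) = Pow(Rational(361921, 192), Rational(1, 2)) = Mul(Rational(1, 24), Pow(1085763, Rational(1, 2)))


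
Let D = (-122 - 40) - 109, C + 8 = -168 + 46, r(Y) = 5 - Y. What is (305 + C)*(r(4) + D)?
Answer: -47250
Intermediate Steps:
C = -130 (C = -8 + (-168 + 46) = -8 - 122 = -130)
D = -271 (D = -162 - 109 = -271)
(305 + C)*(r(4) + D) = (305 - 130)*((5 - 1*4) - 271) = 175*((5 - 4) - 271) = 175*(1 - 271) = 175*(-270) = -47250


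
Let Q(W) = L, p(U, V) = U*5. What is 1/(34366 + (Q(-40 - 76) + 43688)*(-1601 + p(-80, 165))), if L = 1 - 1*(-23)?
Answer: -1/87433346 ≈ -1.1437e-8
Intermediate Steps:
p(U, V) = 5*U
L = 24 (L = 1 + 23 = 24)
Q(W) = 24
1/(34366 + (Q(-40 - 76) + 43688)*(-1601 + p(-80, 165))) = 1/(34366 + (24 + 43688)*(-1601 + 5*(-80))) = 1/(34366 + 43712*(-1601 - 400)) = 1/(34366 + 43712*(-2001)) = 1/(34366 - 87467712) = 1/(-87433346) = -1/87433346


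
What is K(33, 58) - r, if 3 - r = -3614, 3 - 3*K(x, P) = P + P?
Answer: -10964/3 ≈ -3654.7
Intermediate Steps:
K(x, P) = 1 - 2*P/3 (K(x, P) = 1 - (P + P)/3 = 1 - 2*P/3)
r = 3617 (r = 3 - 1*(-3614) = 3 + 3614 = 3617)
K(33, 58) - r = (1 - ⅔*58) - 1*3617 = (1 - 116/3) - 3617 = -113/3 - 3617 = -10964/3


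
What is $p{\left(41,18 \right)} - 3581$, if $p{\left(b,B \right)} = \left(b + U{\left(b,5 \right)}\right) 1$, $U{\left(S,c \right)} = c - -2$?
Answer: $-3533$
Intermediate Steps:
$U{\left(S,c \right)} = 2 + c$ ($U{\left(S,c \right)} = c + 2 = 2 + c$)
$p{\left(b,B \right)} = 7 + b$ ($p{\left(b,B \right)} = \left(b + \left(2 + 5\right)\right) 1 = \left(b + 7\right) 1 = \left(7 + b\right) 1 = 7 + b$)
$p{\left(41,18 \right)} - 3581 = \left(7 + 41\right) - 3581 = 48 - 3581 = -3533$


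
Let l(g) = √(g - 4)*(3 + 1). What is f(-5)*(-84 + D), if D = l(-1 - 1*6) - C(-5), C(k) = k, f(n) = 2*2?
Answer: -316 + 16*I*√11 ≈ -316.0 + 53.066*I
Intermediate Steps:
f(n) = 4
l(g) = 4*√(-4 + g) (l(g) = √(-4 + g)*4 = 4*√(-4 + g))
D = 5 + 4*I*√11 (D = 4*√(-4 + (-1 - 1*6)) - 1*(-5) = 4*√(-4 + (-1 - 6)) + 5 = 4*√(-4 - 7) + 5 = 4*√(-11) + 5 = 4*(I*√11) + 5 = 4*I*√11 + 5 = 5 + 4*I*√11 ≈ 5.0 + 13.266*I)
f(-5)*(-84 + D) = 4*(-84 + (5 + 4*I*√11)) = 4*(-79 + 4*I*√11) = -316 + 16*I*√11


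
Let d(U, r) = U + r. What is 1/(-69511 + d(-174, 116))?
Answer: -1/69569 ≈ -1.4374e-5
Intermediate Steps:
1/(-69511 + d(-174, 116)) = 1/(-69511 + (-174 + 116)) = 1/(-69511 - 58) = 1/(-69569) = -1/69569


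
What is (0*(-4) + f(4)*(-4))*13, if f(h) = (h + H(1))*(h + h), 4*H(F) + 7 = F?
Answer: -1040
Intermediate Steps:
H(F) = -7/4 + F/4
f(h) = 2*h*(-3/2 + h) (f(h) = (h + (-7/4 + (¼)*1))*(h + h) = (h + (-7/4 + ¼))*(2*h) = (h - 3/2)*(2*h) = (-3/2 + h)*(2*h) = 2*h*(-3/2 + h))
(0*(-4) + f(4)*(-4))*13 = (0*(-4) + (4*(-3 + 2*4))*(-4))*13 = (0 + (4*(-3 + 8))*(-4))*13 = (0 + (4*5)*(-4))*13 = (0 + 20*(-4))*13 = (0 - 80)*13 = -80*13 = -1040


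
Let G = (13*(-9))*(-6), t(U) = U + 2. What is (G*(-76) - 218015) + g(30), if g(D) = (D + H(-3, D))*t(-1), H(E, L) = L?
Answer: -271307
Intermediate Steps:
t(U) = 2 + U
G = 702 (G = -117*(-6) = 702)
g(D) = 2*D (g(D) = (D + D)*(2 - 1) = (2*D)*1 = 2*D)
(G*(-76) - 218015) + g(30) = (702*(-76) - 218015) + 2*30 = (-53352 - 218015) + 60 = -271367 + 60 = -271307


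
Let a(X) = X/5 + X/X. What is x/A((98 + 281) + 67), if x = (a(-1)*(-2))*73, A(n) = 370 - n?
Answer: 146/95 ≈ 1.5368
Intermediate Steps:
a(X) = 1 + X/5 (a(X) = X*(1/5) + 1 = X/5 + 1 = 1 + X/5)
x = -584/5 (x = ((1 + (1/5)*(-1))*(-2))*73 = ((1 - 1/5)*(-2))*73 = ((4/5)*(-2))*73 = -8/5*73 = -584/5 ≈ -116.80)
x/A((98 + 281) + 67) = -584/(5*(370 - ((98 + 281) + 67))) = -584/(5*(370 - (379 + 67))) = -584/(5*(370 - 1*446)) = -584/(5*(370 - 446)) = -584/5/(-76) = -584/5*(-1/76) = 146/95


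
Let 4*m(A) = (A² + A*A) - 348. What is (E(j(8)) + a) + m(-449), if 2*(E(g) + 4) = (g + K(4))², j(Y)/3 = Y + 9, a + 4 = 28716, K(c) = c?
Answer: 130934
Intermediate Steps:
m(A) = -87 + A²/2 (m(A) = ((A² + A*A) - 348)/4 = ((A² + A²) - 348)/4 = (2*A² - 348)/4 = (-348 + 2*A²)/4 = -87 + A²/2)
a = 28712 (a = -4 + 28716 = 28712)
j(Y) = 27 + 3*Y (j(Y) = 3*(Y + 9) = 3*(9 + Y) = 27 + 3*Y)
E(g) = -4 + (4 + g)²/2 (E(g) = -4 + (g + 4)²/2 = -4 + (4 + g)²/2)
(E(j(8)) + a) + m(-449) = ((-4 + (4 + (27 + 3*8))²/2) + 28712) + (-87 + (½)*(-449)²) = ((-4 + (4 + (27 + 24))²/2) + 28712) + (-87 + (½)*201601) = ((-4 + (4 + 51)²/2) + 28712) + (-87 + 201601/2) = ((-4 + (½)*55²) + 28712) + 201427/2 = ((-4 + (½)*3025) + 28712) + 201427/2 = ((-4 + 3025/2) + 28712) + 201427/2 = (3017/2 + 28712) + 201427/2 = 60441/2 + 201427/2 = 130934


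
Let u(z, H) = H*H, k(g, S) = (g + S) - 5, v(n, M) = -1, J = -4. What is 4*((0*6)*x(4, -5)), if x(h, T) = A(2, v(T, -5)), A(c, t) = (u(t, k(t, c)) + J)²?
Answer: 0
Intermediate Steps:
k(g, S) = -5 + S + g (k(g, S) = (S + g) - 5 = -5 + S + g)
u(z, H) = H²
A(c, t) = (-4 + (-5 + c + t)²)² (A(c, t) = ((-5 + c + t)² - 4)² = (-4 + (-5 + c + t)²)²)
x(h, T) = 144 (x(h, T) = (-4 + (-5 + 2 - 1)²)² = (-4 + (-4)²)² = (-4 + 16)² = 12² = 144)
4*((0*6)*x(4, -5)) = 4*((0*6)*144) = 4*(0*144) = 4*0 = 0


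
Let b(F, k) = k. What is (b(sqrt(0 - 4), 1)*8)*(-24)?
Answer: -192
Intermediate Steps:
(b(sqrt(0 - 4), 1)*8)*(-24) = (1*8)*(-24) = 8*(-24) = -192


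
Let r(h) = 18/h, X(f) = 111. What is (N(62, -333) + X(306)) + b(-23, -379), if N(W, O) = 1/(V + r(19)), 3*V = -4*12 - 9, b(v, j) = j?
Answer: -91943/343 ≈ -268.06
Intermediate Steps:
V = -19 (V = (-4*12 - 9)/3 = (-48 - 9)/3 = (⅓)*(-57) = -19)
N(W, O) = -19/343 (N(W, O) = 1/(-19 + 18/19) = 1/(-343/19) = -19/343)
(N(62, -333) + X(306)) + b(-23, -379) = (-19/343 + 111) - 379 = 38054/343 - 379 = -91943/343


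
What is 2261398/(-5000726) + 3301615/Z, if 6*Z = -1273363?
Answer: -50971206188207/3183869730769 ≈ -16.009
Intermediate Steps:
Z = -1273363/6 (Z = (⅙)*(-1273363) = -1273363/6 ≈ -2.1223e+5)
2261398/(-5000726) + 3301615/Z = 2261398/(-5000726) + 3301615/(-1273363/6) = 2261398*(-1/5000726) + 3301615*(-6/1273363) = -1130699/2500363 - 19809690/1273363 = -50971206188207/3183869730769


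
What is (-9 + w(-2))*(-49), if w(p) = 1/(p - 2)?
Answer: 1813/4 ≈ 453.25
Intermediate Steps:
w(p) = 1/(-2 + p)
(-9 + w(-2))*(-49) = (-9 + 1/(-2 - 2))*(-49) = (-9 + 1/(-4))*(-49) = (-9 - ¼)*(-49) = -37/4*(-49) = 1813/4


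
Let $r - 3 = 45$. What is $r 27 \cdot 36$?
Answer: $46656$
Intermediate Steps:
$r = 48$ ($r = 3 + 45 = 48$)
$r 27 \cdot 36 = 48 \cdot 27 \cdot 36 = 1296 \cdot 36 = 46656$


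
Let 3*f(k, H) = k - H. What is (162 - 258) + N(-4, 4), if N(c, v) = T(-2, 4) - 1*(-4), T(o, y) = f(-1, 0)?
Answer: -277/3 ≈ -92.333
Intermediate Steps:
f(k, H) = -H/3 + k/3 (f(k, H) = (k - H)/3 = -H/3 + k/3)
T(o, y) = -⅓ (T(o, y) = -⅓*0 + (⅓)*(-1) = 0 - ⅓ = -⅓)
N(c, v) = 11/3 (N(c, v) = -⅓ - 1*(-4) = -⅓ + 4 = 11/3)
(162 - 258) + N(-4, 4) = (162 - 258) + 11/3 = -96 + 11/3 = -277/3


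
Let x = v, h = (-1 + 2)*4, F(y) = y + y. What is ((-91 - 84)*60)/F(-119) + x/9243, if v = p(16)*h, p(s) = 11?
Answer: 6932998/157131 ≈ 44.122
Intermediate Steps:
F(y) = 2*y
h = 4 (h = 1*4 = 4)
v = 44 (v = 11*4 = 44)
x = 44
((-91 - 84)*60)/F(-119) + x/9243 = ((-91 - 84)*60)/((2*(-119))) + 44/9243 = -175*60/(-238) + 44*(1/9243) = -10500*(-1/238) + 44/9243 = 750/17 + 44/9243 = 6932998/157131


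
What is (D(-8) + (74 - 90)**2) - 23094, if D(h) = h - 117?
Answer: -22963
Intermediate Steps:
D(h) = -117 + h
(D(-8) + (74 - 90)**2) - 23094 = ((-117 - 8) + (74 - 90)**2) - 23094 = (-125 + (-16)**2) - 23094 = (-125 + 256) - 23094 = 131 - 23094 = -22963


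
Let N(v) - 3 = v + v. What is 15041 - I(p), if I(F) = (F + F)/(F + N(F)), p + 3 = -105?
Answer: 1609315/107 ≈ 15040.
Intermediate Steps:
p = -108 (p = -3 - 105 = -108)
N(v) = 3 + 2*v (N(v) = 3 + (v + v) = 3 + 2*v)
I(F) = 2*F/(3 + 3*F) (I(F) = (F + F)/(F + (3 + 2*F)) = (2*F)/(3 + 3*F) = 2*F/(3 + 3*F))
15041 - I(p) = 15041 - 2*(-108)/(3*(1 - 108)) = 15041 - 2*(-108)/(3*(-107)) = 15041 - 2*(-108)*(-1)/(3*107) = 15041 - 1*72/107 = 15041 - 72/107 = 1609315/107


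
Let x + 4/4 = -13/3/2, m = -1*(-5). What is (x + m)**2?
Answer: 121/36 ≈ 3.3611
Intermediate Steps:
m = 5
x = -19/6 (x = -1 - 13/3/2 = -1 - 13*1/3*(1/2) = -1 - 13/3*1/2 = -1 - 13/6 = -19/6 ≈ -3.1667)
(x + m)**2 = (-19/6 + 5)**2 = (11/6)**2 = 121/36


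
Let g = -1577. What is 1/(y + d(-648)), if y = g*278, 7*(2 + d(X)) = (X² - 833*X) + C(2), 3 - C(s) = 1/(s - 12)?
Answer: -70/21091649 ≈ -3.3188e-6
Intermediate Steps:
C(s) = 3 - 1/(-12 + s) (C(s) = 3 - 1/(s - 12) = 3 - 1/(-12 + s))
d(X) = -109/70 - 119*X + X²/7 (d(X) = -2 + ((X² - 833*X) + (-37 + 3*2)/(-12 + 2))/7 = -2 + ((X² - 833*X) + (-37 + 6)/(-10))/7 = -2 + ((X² - 833*X) - ⅒*(-31))/7 = -2 + ((X² - 833*X) + 31/10)/7 = -2 + (31/10 + X² - 833*X)/7 = -2 + (31/70 - 119*X + X²/7) = -109/70 - 119*X + X²/7)
y = -438406 (y = -1577*278 = -438406)
1/(y + d(-648)) = 1/(-438406 + (-109/70 - 119*(-648) + (⅐)*(-648)²)) = 1/(-438406 + (-109/70 + 77112 + (⅐)*419904)) = 1/(-438406 + (-109/70 + 77112 + 419904/7)) = 1/(-438406 + 9596771/70) = 1/(-21091649/70) = -70/21091649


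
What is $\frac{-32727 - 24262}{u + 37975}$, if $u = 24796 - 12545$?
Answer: $- \frac{56989}{50226} \approx -1.1347$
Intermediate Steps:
$u = 12251$
$\frac{-32727 - 24262}{u + 37975} = \frac{-32727 - 24262}{12251 + 37975} = - \frac{56989}{50226}$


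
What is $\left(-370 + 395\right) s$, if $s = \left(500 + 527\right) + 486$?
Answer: $37825$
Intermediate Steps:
$s = 1513$ ($s = 1027 + 486 = 1513$)
$\left(-370 + 395\right) s = \left(-370 + 395\right) 1513 = 25 \cdot 1513 = 37825$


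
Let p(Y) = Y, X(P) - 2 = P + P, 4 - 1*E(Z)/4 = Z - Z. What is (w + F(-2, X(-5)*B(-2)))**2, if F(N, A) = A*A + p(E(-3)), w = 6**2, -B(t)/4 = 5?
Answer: 658025104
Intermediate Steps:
E(Z) = 16 (E(Z) = 16 - 4*(Z - Z) = 16 - 4*0 = 16 + 0 = 16)
X(P) = 2 + 2*P (X(P) = 2 + (P + P) = 2 + 2*P)
B(t) = -20 (B(t) = -4*5 = -20)
w = 36
F(N, A) = 16 + A**2 (F(N, A) = A*A + 16 = A**2 + 16 = 16 + A**2)
(w + F(-2, X(-5)*B(-2)))**2 = (36 + (16 + ((2 + 2*(-5))*(-20))**2))**2 = (36 + (16 + ((2 - 10)*(-20))**2))**2 = (36 + (16 + (-8*(-20))**2))**2 = (36 + (16 + 160**2))**2 = (36 + (16 + 25600))**2 = (36 + 25616)**2 = 25652**2 = 658025104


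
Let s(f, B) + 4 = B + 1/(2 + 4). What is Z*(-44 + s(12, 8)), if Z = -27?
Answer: 2151/2 ≈ 1075.5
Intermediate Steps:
s(f, B) = -23/6 + B (s(f, B) = -4 + (B + 1/(2 + 4)) = -4 + (B + 1/6) = -4 + (1/6 + B) = -23/6 + B)
Z*(-44 + s(12, 8)) = -27*(-44 + (-23/6 + 8)) = -27*(-44 + 25/6) = -27*(-239/6) = 2151/2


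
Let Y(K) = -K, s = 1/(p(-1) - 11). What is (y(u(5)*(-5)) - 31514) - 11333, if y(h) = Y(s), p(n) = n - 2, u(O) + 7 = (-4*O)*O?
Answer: -599857/14 ≈ -42847.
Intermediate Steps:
u(O) = -7 - 4*O² (u(O) = -7 + (-4*O)*O = -7 - 4*O²)
p(n) = -2 + n
s = -1/14 (s = 1/((-2 - 1) - 11) = 1/(-3 - 11) = 1/(-14) = -1/14 ≈ -0.071429)
y(h) = 1/14 (y(h) = -1*(-1/14) = 1/14)
(y(u(5)*(-5)) - 31514) - 11333 = (1/14 - 31514) - 11333 = -441195/14 - 11333 = -599857/14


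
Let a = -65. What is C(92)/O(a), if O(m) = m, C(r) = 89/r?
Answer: -89/5980 ≈ -0.014883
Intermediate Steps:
C(92)/O(a) = (89/92)/(-65) = (89*(1/92))*(-1/65) = (89/92)*(-1/65) = -89/5980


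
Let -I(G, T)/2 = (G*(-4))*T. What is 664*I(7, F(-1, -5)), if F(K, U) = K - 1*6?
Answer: -260288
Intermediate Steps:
F(K, U) = -6 + K (F(K, U) = K - 6 = -6 + K)
I(G, T) = 8*G*T (I(G, T) = -2*G*(-4)*T = -2*(-4*G)*T = -(-8)*G*T = 8*G*T)
664*I(7, F(-1, -5)) = 664*(8*7*(-6 - 1)) = 664*(8*7*(-7)) = 664*(-392) = -260288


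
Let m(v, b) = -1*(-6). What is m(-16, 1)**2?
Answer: 36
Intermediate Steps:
m(v, b) = 6
m(-16, 1)**2 = 6**2 = 36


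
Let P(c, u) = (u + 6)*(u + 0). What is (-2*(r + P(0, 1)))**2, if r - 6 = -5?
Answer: 256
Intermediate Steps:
r = 1 (r = 6 - 5 = 1)
P(c, u) = u*(6 + u) (P(c, u) = (6 + u)*u = u*(6 + u))
(-2*(r + P(0, 1)))**2 = (-2*(1 + 1*(6 + 1)))**2 = (-2*(1 + 1*7))**2 = (-2*(1 + 7))**2 = (-2*8)**2 = (-16)**2 = 256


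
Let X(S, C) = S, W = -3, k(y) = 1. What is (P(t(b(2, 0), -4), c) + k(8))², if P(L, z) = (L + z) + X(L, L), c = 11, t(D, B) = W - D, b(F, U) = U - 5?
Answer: 256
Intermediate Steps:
b(F, U) = -5 + U
t(D, B) = -3 - D
P(L, z) = z + 2*L (P(L, z) = (L + z) + L = z + 2*L)
(P(t(b(2, 0), -4), c) + k(8))² = ((11 + 2*(-3 - (-5 + 0))) + 1)² = ((11 + 2*(-3 - 1*(-5))) + 1)² = ((11 + 2*(-3 + 5)) + 1)² = ((11 + 2*2) + 1)² = ((11 + 4) + 1)² = (15 + 1)² = 16² = 256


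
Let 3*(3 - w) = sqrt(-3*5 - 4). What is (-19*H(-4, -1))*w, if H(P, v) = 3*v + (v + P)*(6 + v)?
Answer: 1596 - 532*I*sqrt(19)/3 ≈ 1596.0 - 772.98*I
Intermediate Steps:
H(P, v) = 3*v + (6 + v)*(P + v) (H(P, v) = 3*v + (P + v)*(6 + v) = 3*v + (6 + v)*(P + v))
w = 3 - I*sqrt(19)/3 (w = 3 - sqrt(-3*5 - 4)/3 = 3 - sqrt(-15 - 4)/3 = 3 - I*sqrt(19)/3 ≈ 3.0 - 1.453*I)
(-19*H(-4, -1))*w = (-19*((-1)**2 + 6*(-4) + 9*(-1) - 4*(-1)))*(3 - I*sqrt(19)/3) = (-19*(1 - 24 - 9 + 4))*(3 - I*sqrt(19)/3) = (-19*(-28))*(3 - I*sqrt(19)/3) = 532*(3 - I*sqrt(19)/3) = 1596 - 532*I*sqrt(19)/3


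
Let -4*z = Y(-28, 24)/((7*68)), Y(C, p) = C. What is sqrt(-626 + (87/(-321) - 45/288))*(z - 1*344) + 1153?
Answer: 1153 - 23391*I*sqrt(459005818)/58208 ≈ 1153.0 - 8609.5*I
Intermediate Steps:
z = 1/68 (z = -(-7)/(7*68) = -(-7)/476 = -1/4*(-1/17) = 1/68 ≈ 0.014706)
sqrt(-626 + (87/(-321) - 45/288))*(z - 1*344) + 1153 = sqrt(-626 + (87/(-321) - 45/288))*(1/68 - 1*344) + 1153 = sqrt(-626 + (87*(-1/321) - 45*1/288))*(1/68 - 344) + 1153 = sqrt(-626 + (-29/107 - 5/32))*(-23391/68) + 1153 = sqrt(-626 - 1463/3424)*(-23391/68) + 1153 = sqrt(-2144887/3424)*(-23391/68) + 1153 = (I*sqrt(459005818)/856)*(-23391/68) + 1153 = -23391*I*sqrt(459005818)/58208 + 1153 = 1153 - 23391*I*sqrt(459005818)/58208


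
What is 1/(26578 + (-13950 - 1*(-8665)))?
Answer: 1/21293 ≈ 4.6964e-5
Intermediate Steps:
1/(26578 + (-13950 - 1*(-8665))) = 1/(26578 + (-13950 + 8665)) = 1/(26578 - 5285) = 1/21293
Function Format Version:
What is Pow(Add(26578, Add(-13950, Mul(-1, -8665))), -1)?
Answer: Rational(1, 21293) ≈ 4.6964e-5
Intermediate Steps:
Pow(Add(26578, Add(-13950, Mul(-1, -8665))), -1) = Pow(Add(26578, Add(-13950, 8665)), -1) = Pow(Add(26578, -5285), -1) = Pow(21293, -1) = Rational(1, 21293)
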